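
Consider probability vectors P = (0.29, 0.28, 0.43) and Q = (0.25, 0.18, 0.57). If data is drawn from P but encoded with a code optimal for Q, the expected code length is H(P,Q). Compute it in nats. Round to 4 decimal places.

H(P,Q) = −Σ p·ln q.
  −0.29·ln(0.25) = 0.40203
  −0.28·ln(0.18) = 0.48014
  −0.43·ln(0.57) = 0.24171
H(P,Q) = 1.1239 nats.

1.1239 nats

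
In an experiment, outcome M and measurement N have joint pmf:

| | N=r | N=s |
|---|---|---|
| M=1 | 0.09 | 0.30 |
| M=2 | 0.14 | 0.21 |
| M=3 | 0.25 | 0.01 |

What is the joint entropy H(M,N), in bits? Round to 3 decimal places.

2.270 bits

H(M,N) = −Σ p(x,y)·log₂ p(x,y) over all 6 cells.
  cell (1,r): −0.09·log₂0.09 = 0.3127
  cell (1,s): −0.30·log₂0.30 = 0.5211
  cell (2,r): −0.14·log₂0.14 = 0.3971
  cell (2,s): −0.21·log₂0.21 = 0.4728
  cell (3,r): −0.25·log₂0.25 = 0.5000
  cell (3,s): −0.01·log₂0.01 = 0.0664
Sum = 2.270 bits.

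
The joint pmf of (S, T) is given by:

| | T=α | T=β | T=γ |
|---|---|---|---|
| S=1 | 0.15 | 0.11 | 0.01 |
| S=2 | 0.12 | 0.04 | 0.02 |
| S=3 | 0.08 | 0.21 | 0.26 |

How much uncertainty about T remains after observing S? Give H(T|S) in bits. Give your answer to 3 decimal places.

1.333 bits

Marginals: p(S) = (0.2700, 0.1800, 0.5500), p(T) = (0.3500, 0.3600, 0.2900).
H(T|S) = Σ p(S) · H(T|S=·).
  S=1: p=0.2700, H(T|S=1) = 1.1750
  S=2: p=0.1800, H(T|S=2) = 1.2244
  S=3: p=0.5500, H(T|S=3) = 1.4459
Weighted sum = 1.333 bits.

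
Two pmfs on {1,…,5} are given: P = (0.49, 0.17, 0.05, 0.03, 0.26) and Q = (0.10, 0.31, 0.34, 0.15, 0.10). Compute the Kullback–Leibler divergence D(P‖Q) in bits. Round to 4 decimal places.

D(P‖Q) = Σ p·log₂(p/q).
  0.49·log₂(0.49/0.10) = 1.12346
  0.17·log₂(0.17/0.31) = -0.14734
  0.05·log₂(0.05/0.34) = -0.13828
  0.03·log₂(0.03/0.15) = -0.06966
  0.26·log₂(0.26/0.10) = 0.35841
D(P‖Q) = 1.1266 bits.

1.1266 bits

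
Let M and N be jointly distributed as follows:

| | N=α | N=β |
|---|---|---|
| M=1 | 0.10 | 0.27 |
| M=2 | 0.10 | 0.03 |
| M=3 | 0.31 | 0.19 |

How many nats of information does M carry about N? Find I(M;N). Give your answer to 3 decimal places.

0.075 nats

Marginals: p(M) = (0.3700, 0.1300, 0.5000), p(N) = (0.5100, 0.4900).
I(M;N) = Σ p(x,y)·ln[p(x,y)/(p(x)p(y))].
  (1,α): 0.10·ln(0.5299) = -0.0635
  (1,β): 0.27·ln(1.4892) = 0.1075
  (2,α): 0.10·ln(1.5083) = 0.0411
  (2,β): 0.03·ln(0.4710) = -0.0226
  (3,α): 0.31·ln(1.2157) = 0.0605
  (3,β): 0.19·ln(0.7755) = -0.0483
Sum = 0.075 nats.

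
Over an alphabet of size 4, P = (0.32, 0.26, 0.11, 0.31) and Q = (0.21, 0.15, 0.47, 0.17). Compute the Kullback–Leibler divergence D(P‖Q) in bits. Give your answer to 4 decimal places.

D(P‖Q) = Σ p·log₂(p/q).
  0.32·log₂(0.32/0.21) = 0.19446
  0.26·log₂(0.26/0.15) = 0.20632
  0.11·log₂(0.11/0.47) = -0.23047
  0.31·log₂(0.31/0.17) = 0.26869
D(P‖Q) = 0.4390 bits.

0.4390 bits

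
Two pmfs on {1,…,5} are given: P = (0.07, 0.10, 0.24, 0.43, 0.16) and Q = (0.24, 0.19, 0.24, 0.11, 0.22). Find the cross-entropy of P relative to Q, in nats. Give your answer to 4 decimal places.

H(P,Q) = −Σ p·ln q.
  −0.07·ln(0.24) = 0.09990
  −0.10·ln(0.19) = 0.16607
  −0.24·ln(0.24) = 0.34251
  −0.43·ln(0.11) = 0.94913
  −0.16·ln(0.22) = 0.24226
H(P,Q) = 1.7999 nats.

1.7999 nats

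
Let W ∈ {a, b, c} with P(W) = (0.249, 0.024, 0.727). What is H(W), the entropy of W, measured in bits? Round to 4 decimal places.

H(W) = −Σ p·log₂ p.
  −(0.249)·log₂(0.249) = 0.49944
  −(0.024)·log₂(0.024) = 0.12914
  −(0.727)·log₂(0.727) = 0.33440
Sum: 0.49944 + 0.12914 + 0.33440 = 0.9630 bits.

0.9630 bits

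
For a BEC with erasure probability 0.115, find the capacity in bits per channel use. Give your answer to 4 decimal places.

Binary erasure channel: capacity C = 1 − ε.
C = 1 − 0.115 = 0.8850 bits per channel use.

0.8850 bits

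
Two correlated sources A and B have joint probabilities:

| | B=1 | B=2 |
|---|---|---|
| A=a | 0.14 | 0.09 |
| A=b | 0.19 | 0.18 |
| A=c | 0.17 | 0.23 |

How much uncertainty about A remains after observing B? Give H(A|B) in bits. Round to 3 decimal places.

Chain rule: H(A|B) = H(A,B) − H(B).
Marginals: p(A) = (0.2300, 0.3700, 0.4000), p(B) = (0.5000, 0.5000).
H(A,B) = 2.5326 bits; H(B) = 1.0000 bits.
H(A|B) = 2.5326 − 1.0000 = 1.533 bits.

1.533 bits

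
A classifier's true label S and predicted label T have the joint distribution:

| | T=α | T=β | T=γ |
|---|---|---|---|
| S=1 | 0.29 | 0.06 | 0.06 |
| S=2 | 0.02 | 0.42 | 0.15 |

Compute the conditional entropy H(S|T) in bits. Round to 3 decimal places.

Chain rule: H(S|T) = H(S,T) − H(T).
Marginals: p(S) = (0.4100, 0.5900), p(T) = (0.3100, 0.4800, 0.2100).
H(S,T) = 2.0540 bits; H(T) = 1.5049 bits.
H(S|T) = 2.0540 − 1.5049 = 0.549 bits.

0.549 bits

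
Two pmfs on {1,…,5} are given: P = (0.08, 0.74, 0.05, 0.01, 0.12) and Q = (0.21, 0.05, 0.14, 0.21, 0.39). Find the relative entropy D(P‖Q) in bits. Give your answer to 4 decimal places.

D(P‖Q) = Σ p·log₂(p/q).
  0.08·log₂(0.08/0.21) = -0.11139
  0.74·log₂(0.74/0.05) = 2.87677
  0.05·log₂(0.05/0.14) = -0.07427
  0.01·log₂(0.01/0.21) = -0.04392
  0.12·log₂(0.12/0.39) = -0.20405
D(P‖Q) = 2.4431 bits.

2.4431 bits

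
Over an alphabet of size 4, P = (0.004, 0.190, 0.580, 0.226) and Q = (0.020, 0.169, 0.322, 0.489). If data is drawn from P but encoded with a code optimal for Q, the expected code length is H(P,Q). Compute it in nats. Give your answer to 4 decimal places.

H(P,Q) = −Σ p·ln q.
  −0.004·ln(0.020) = 0.01565
  −0.190·ln(0.169) = 0.33779
  −0.580·ln(0.322) = 0.65726
  −0.226·ln(0.489) = 0.16168
H(P,Q) = 1.1724 nats.

1.1724 nats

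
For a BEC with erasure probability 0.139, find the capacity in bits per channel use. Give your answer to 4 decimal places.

0.8610 bits

Binary erasure channel: capacity C = 1 − ε.
C = 1 − 0.139 = 0.8610 bits per channel use.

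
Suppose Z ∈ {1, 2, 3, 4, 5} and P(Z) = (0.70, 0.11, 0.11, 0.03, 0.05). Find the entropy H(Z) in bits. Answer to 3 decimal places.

1.429 bits

H(Z) = −Σ p·log₂ p.
  −(0.70)·log₂(0.70) = 0.3602
  −(0.11)·log₂(0.11) = 0.3503
  −(0.11)·log₂(0.11) = 0.3503
  −(0.03)·log₂(0.03) = 0.1518
  −(0.05)·log₂(0.05) = 0.2161
Sum: 0.3602 + 0.3503 + 0.3503 + 0.1518 + 0.2161 = 1.429 bits.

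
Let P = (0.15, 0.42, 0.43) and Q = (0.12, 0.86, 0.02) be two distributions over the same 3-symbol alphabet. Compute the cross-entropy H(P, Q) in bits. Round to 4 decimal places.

H(P,Q) = −Σ p·log₂ q.
  −0.15·log₂(0.12) = 0.45883
  −0.42·log₂(0.86) = 0.09139
  −0.43·log₂(0.02) = 2.42686
H(P,Q) = 2.9771 bits.

2.9771 bits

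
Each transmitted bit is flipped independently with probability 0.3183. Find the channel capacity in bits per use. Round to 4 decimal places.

0.0975 bits

Binary symmetric channel: C = 1 − h₂(ε) where h₂ is the binary entropy function.
h₂(0.3183) = −0.3183·log₂0.3183 − 0.6817·log₂0.6817 = 0.9025.
C = 1 − 0.9025 = 0.0975 bits per channel use.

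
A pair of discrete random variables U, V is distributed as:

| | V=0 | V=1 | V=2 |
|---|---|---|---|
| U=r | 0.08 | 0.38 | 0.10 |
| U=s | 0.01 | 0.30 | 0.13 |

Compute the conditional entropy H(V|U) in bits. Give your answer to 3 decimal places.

1.135 bits

Marginals: p(U) = (0.5600, 0.4400), p(V) = (0.0900, 0.6800, 0.2300).
H(V|U) = Σ p(U) · H(V|U=·).
  U=r: p=0.5600, H(V|U=r) = 1.2245
  U=s: p=0.4400, H(V|U=s) = 1.0205
Weighted sum = 1.135 bits.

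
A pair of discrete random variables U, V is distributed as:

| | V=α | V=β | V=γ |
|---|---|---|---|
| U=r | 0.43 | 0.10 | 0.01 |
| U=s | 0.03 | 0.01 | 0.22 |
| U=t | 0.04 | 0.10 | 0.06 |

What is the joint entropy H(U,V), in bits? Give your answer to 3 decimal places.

2.382 bits

H(U,V) = −Σ p(x,y)·log₂ p(x,y) over all 9 cells.
  cell (r,α): −0.43·log₂0.43 = 0.5236
  cell (r,β): −0.10·log₂0.10 = 0.3322
  cell (r,γ): −0.01·log₂0.01 = 0.0664
  cell (s,α): −0.03·log₂0.03 = 0.1518
  cell (s,β): −0.01·log₂0.01 = 0.0664
  cell (s,γ): −0.22·log₂0.22 = 0.4806
  cell (t,α): −0.04·log₂0.04 = 0.1858
  cell (t,β): −0.10·log₂0.10 = 0.3322
  cell (t,γ): −0.06·log₂0.06 = 0.2435
Sum = 2.382 bits.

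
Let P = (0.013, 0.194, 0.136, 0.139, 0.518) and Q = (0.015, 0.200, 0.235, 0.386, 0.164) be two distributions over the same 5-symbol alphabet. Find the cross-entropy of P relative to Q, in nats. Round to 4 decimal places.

H(P,Q) = −Σ p·ln q.
  −0.013·ln(0.015) = 0.05460
  −0.194·ln(0.200) = 0.31223
  −0.136·ln(0.235) = 0.19695
  −0.139·ln(0.386) = 0.13232
  −0.518·ln(0.164) = 0.93649
H(P,Q) = 1.6326 nats.

1.6326 nats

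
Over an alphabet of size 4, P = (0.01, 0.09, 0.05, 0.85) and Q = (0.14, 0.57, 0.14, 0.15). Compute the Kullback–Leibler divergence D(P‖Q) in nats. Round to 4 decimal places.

D(P‖Q) = Σ p·ln(p/q).
  0.01·ln(0.01/0.14) = -0.02639
  0.09·ln(0.09/0.57) = -0.16612
  0.05·ln(0.05/0.14) = -0.05148
  0.85·ln(0.85/0.15) = 1.47441
D(P‖Q) = 1.2304 nats.

1.2304 nats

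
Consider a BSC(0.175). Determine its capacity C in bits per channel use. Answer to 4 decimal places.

Binary symmetric channel: C = 1 − h₂(ε) where h₂ is the binary entropy function.
h₂(0.175) = −0.175·log₂0.175 − 0.825·log₂0.825 = 0.6690.
C = 1 − 0.6690 = 0.3310 bits per channel use.

0.3310 bits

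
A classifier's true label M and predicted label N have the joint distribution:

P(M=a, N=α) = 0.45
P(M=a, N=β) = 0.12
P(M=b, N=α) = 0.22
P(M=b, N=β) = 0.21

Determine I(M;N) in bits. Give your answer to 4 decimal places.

0.0619 bits

Marginals: p(M) = (0.5700, 0.4300), p(N) = (0.6700, 0.3300).
I(M;N) = Σ p(x,y)·log₂[p(x,y)/(p(x)p(y))].
  (a,α): 0.45·log₂(1.1783) = 0.10653
  (a,β): 0.12·log₂(0.6380) = -0.07782
  (b,α): 0.22·log₂(0.7636) = -0.08559
  (b,β): 0.21·log₂(1.4799) = 0.11876
Sum = 0.0619 bits.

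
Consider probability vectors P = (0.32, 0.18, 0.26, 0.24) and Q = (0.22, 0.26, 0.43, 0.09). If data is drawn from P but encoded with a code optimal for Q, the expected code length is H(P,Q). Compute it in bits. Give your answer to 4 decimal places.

2.1991 bits

H(P,Q) = −Σ p·log₂ q.
  −0.32·log₂(0.22) = 0.69902
  −0.18·log₂(0.26) = 0.34981
  −0.26·log₂(0.43) = 0.31657
  −0.24·log₂(0.09) = 0.83374
H(P,Q) = 2.1991 bits.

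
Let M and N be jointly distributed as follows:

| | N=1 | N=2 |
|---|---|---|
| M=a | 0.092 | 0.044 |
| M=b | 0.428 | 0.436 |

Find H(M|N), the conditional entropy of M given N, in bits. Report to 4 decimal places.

0.5623 bits

Marginals: p(M) = (0.1360, 0.8640), p(N) = (0.5200, 0.4800).
H(M|N) = Σ p(N) · H(M|N=·).
  N=1: p=0.5200, H(M|N=1) = 0.6733
  N=2: p=0.4800, H(M|N=2) = 0.4420
Weighted sum = 0.5623 bits.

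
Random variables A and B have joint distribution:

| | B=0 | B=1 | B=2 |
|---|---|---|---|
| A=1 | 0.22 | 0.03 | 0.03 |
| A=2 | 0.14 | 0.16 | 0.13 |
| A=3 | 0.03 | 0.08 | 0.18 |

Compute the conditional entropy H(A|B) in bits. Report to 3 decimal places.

1.306 bits

Marginals: p(A) = (0.2800, 0.4300, 0.2900), p(B) = (0.3900, 0.2700, 0.3400).
H(A|B) = Σ p(B) · H(A|B=·).
  B=0: p=0.3900, H(A|B=0) = 1.2812
  B=1: p=0.2700, H(A|B=1) = 1.3195
  B=2: p=0.3400, H(A|B=2) = 1.3251
Weighted sum = 1.306 bits.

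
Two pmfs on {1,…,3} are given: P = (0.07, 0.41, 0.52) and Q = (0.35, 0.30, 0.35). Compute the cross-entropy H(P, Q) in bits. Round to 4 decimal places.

H(P,Q) = −Σ p·log₂ q.
  −0.07·log₂(0.35) = 0.10602
  −0.41·log₂(0.30) = 0.71216
  −0.52·log₂(0.35) = 0.78758
H(P,Q) = 1.6058 bits.

1.6058 bits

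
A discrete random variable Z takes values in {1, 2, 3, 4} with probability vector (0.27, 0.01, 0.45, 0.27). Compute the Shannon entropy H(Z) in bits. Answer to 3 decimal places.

1.605 bits

H(Z) = −Σ p·log₂ p.
  −(0.27)·log₂(0.27) = 0.5100
  −(0.01)·log₂(0.01) = 0.0664
  −(0.45)·log₂(0.45) = 0.5184
  −(0.27)·log₂(0.27) = 0.5100
Sum: 0.5100 + 0.0664 + 0.5184 + 0.5100 = 1.605 bits.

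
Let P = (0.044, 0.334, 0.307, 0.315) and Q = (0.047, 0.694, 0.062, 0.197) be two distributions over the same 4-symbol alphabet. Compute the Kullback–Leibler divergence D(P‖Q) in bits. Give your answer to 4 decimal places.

0.5652 bits

D(P‖Q) = Σ p·log₂(p/q).
  0.044·log₂(0.044/0.047) = -0.00419
  0.334·log₂(0.334/0.694) = -0.35240
  0.307·log₂(0.307/0.062) = 0.70852
  0.315·log₂(0.315/0.197) = 0.21330
D(P‖Q) = 0.5652 bits.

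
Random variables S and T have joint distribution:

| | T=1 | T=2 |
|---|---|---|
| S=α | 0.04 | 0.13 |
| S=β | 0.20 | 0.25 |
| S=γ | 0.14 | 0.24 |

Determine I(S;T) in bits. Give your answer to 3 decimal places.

Marginals: p(S) = (0.1700, 0.4500, 0.3800), p(T) = (0.3800, 0.6200).
I(S;T) = Σ p(x,y)·log₂[p(x,y)/(p(x)p(y))].
  (α,1): 0.04·log₂(0.6192) = -0.0277
  (α,2): 0.13·log₂(1.2334) = 0.0393
  (β,1): 0.20·log₂(1.1696) = 0.0452
  (β,2): 0.25·log₂(0.8961) = -0.0396
  (γ,1): 0.14·log₂(0.9695) = -0.0063
  (γ,2): 0.24·log₂(1.0187) = 0.0064
Sum = 0.017 bits.

0.017 bits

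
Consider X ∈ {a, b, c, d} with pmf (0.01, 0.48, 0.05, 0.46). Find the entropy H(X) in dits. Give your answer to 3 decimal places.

0.393 dits

H(X) = −Σ p·log₁₀ p.
  −(0.01)·log₁₀(0.01) = 0.0200
  −(0.48)·log₁₀(0.48) = 0.1530
  −(0.05)·log₁₀(0.05) = 0.0651
  −(0.46)·log₁₀(0.46) = 0.1551
Sum: 0.0200 + 0.1530 + 0.0651 + 0.1551 = 0.393 dits.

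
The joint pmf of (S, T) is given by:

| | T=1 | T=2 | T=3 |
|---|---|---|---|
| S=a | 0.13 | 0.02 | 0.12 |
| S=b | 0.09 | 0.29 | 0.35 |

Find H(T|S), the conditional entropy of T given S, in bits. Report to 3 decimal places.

1.382 bits

Marginals: p(S) = (0.2700, 0.7300), p(T) = (0.2200, 0.3100, 0.4700).
H(T|S) = Σ p(S) · H(T|S=·).
  S=a: p=0.2700, H(T|S=a) = 1.3058
  S=b: p=0.7300, H(T|S=b) = 1.4099
Weighted sum = 1.382 bits.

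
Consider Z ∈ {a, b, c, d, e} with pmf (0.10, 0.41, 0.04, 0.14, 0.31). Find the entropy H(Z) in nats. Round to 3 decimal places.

1.363 nats

H(Z) = −Σ p·ln p.
  −(0.10)·ln(0.10) = 0.2303
  −(0.41)·ln(0.41) = 0.3656
  −(0.04)·ln(0.04) = 0.1288
  −(0.14)·ln(0.14) = 0.2753
  −(0.31)·ln(0.31) = 0.3631
Sum: 0.2303 + 0.3656 + 0.1288 + 0.2753 + 0.3631 = 1.363 nats.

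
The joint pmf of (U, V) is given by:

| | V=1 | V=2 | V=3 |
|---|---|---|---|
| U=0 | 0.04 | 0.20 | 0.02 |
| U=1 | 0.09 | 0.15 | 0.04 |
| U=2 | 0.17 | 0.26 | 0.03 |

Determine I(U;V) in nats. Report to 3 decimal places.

Marginals: p(U) = (0.2600, 0.2800, 0.4600), p(V) = (0.3000, 0.6100, 0.0900).
I(U;V) = Σ p(x,y)·ln[p(x,y)/(p(x)p(y))].
  (0,1): 0.04·ln(0.5128) = -0.0267
  (0,2): 0.20·ln(1.2610) = 0.0464
  (0,3): 0.02·ln(0.8547) = -0.0031
  (1,1): 0.09·ln(1.0714) = 0.0062
  (1,2): 0.15·ln(0.8782) = -0.0195
  (1,3): 0.04·ln(1.5873) = 0.0185
  (2,1): 0.17·ln(1.2319) = 0.0355
  (2,2): 0.26·ln(0.9266) = -0.0198
  (2,3): 0.03·ln(0.7246) = -0.0097
Sum = 0.028 nats.

0.028 nats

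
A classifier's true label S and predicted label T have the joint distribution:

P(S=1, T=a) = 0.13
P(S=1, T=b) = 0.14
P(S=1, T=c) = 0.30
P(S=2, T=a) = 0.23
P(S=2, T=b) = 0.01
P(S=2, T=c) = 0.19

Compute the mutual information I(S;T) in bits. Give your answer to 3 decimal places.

0.121 bits

Marginals: p(S) = (0.5700, 0.4300), p(T) = (0.3600, 0.1500, 0.4900).
I(S;T) = H(S) + H(T) − H(S,T).
H(S) = 0.9858, H(T) = 1.4454, H(S,T) = 2.3102.
I(S;T) = 0.9858 + 1.4454 − 2.3102 = 0.121 bits.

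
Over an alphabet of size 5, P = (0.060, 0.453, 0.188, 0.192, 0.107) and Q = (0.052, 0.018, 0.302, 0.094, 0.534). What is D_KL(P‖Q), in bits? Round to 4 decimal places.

D(P‖Q) = Σ p·log₂(p/q).
  0.060·log₂(0.060/0.052) = 0.01239
  0.453·log₂(0.453/0.018) = 2.10801
  0.188·log₂(0.188/0.302) = -0.12856
  0.192·log₂(0.192/0.094) = 0.19783
  0.107·log₂(0.107/0.534) = -0.24816
D(P‖Q) = 1.9415 bits.

1.9415 bits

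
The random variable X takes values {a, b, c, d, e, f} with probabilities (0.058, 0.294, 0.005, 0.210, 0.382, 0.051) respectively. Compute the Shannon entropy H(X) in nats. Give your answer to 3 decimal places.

1.399 nats

H(X) = −Σ p·ln p.
  −(0.058)·ln(0.058) = 0.1651
  −(0.294)·ln(0.294) = 0.3599
  −(0.005)·ln(0.005) = 0.0265
  −(0.210)·ln(0.210) = 0.3277
  −(0.382)·ln(0.382) = 0.3676
  −(0.051)·ln(0.051) = 0.1518
Sum: 0.1651 + 0.3599 + 0.0265 + 0.3277 + 0.3676 + 0.1518 = 1.399 nats.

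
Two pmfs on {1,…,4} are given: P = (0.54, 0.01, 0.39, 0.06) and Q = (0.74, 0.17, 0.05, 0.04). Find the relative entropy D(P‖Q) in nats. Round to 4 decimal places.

D(P‖Q) = Σ p·ln(p/q).
  0.54·ln(0.54/0.74) = -0.17014
  0.01·ln(0.01/0.17) = -0.02833
  0.39·ln(0.39/0.05) = 0.80111
  0.06·ln(0.06/0.04) = 0.02433
D(P‖Q) = 0.6270 nats.

0.6270 nats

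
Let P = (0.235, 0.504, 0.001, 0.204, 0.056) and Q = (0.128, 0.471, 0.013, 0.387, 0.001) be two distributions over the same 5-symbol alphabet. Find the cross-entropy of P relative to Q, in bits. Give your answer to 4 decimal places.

2.0882 bits

H(P,Q) = −Σ p·log₂ q.
  −0.235·log₂(0.128) = 0.69696
  −0.504·log₂(0.471) = 0.54745
  −0.001·log₂(0.013) = 0.00627
  −0.204·log₂(0.387) = 0.27940
  −0.056·log₂(0.001) = 0.55808
H(P,Q) = 2.0882 bits.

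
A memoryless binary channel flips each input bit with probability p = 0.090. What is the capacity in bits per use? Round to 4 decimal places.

0.5635 bits

Binary symmetric channel: C = 1 − h₂(ε) where h₂ is the binary entropy function.
h₂(0.090) = −0.090·log₂0.090 − 0.910·log₂0.910 = 0.4365.
C = 1 − 0.4365 = 0.5635 bits per channel use.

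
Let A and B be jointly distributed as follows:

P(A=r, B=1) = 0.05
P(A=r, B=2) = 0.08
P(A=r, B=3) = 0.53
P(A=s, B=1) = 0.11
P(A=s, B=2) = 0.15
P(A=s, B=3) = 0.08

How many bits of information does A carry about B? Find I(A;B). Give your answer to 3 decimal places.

Marginals: p(A) = (0.6600, 0.3400), p(B) = (0.1600, 0.2300, 0.6100).
I(A;B) = Σ p(x,y)·log₂[p(x,y)/(p(x)p(y))].
  (r,1): 0.05·log₂(0.4735) = -0.0539
  (r,2): 0.08·log₂(0.5270) = -0.0739
  (r,3): 0.53·log₂(1.3164) = 0.2102
  (s,1): 0.11·log₂(2.0221) = 0.1117
  (s,2): 0.15·log₂(1.9182) = 0.1410
  (s,3): 0.08·log₂(0.3857) = -0.1099
Sum = 0.225 bits.

0.225 bits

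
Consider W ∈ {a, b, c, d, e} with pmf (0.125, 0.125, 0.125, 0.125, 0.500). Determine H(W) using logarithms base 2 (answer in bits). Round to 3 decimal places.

2.000 bits

H(W) = −Σ p·log₂ p.
  −(0.125)·log₂(0.125) = 0.3750
  −(0.125)·log₂(0.125) = 0.3750
  −(0.125)·log₂(0.125) = 0.3750
  −(0.125)·log₂(0.125) = 0.3750
  −(0.500)·log₂(0.500) = 0.5000
Sum: 0.3750 + 0.3750 + 0.3750 + 0.3750 + 0.5000 = 2.000 bits.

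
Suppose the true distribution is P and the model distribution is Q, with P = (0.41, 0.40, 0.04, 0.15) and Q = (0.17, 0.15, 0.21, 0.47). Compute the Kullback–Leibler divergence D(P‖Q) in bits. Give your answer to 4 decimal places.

D(P‖Q) = Σ p·log₂(p/q).
  0.41·log₂(0.41/0.17) = 0.52074
  0.40·log₂(0.40/0.15) = 0.56601
  0.04·log₂(0.04/0.21) = -0.09569
  0.15·log₂(0.15/0.47) = -0.24715
D(P‖Q) = 0.7439 bits.

0.7439 bits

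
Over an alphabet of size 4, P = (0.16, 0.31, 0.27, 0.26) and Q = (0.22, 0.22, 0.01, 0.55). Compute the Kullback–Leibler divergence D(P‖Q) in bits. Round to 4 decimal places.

D(P‖Q) = Σ p·log₂(p/q).
  0.16·log₂(0.16/0.22) = -0.07351
  0.31·log₂(0.31/0.22) = 0.15338
  0.27·log₂(0.27/0.01) = 1.28382
  0.26·log₂(0.26/0.55) = -0.28104
D(P‖Q) = 1.0826 bits.

1.0826 bits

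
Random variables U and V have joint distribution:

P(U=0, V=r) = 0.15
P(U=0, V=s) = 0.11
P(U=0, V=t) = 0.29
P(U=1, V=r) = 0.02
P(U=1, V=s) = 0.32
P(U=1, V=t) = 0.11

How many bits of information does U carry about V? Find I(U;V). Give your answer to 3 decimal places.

0.212 bits

Marginals: p(U) = (0.5500, 0.4500), p(V) = (0.1700, 0.4300, 0.4000).
I(U;V) = Σ p(x,y)·log₂[p(x,y)/(p(x)p(y))].
  (0,r): 0.15·log₂(1.6043) = 0.1023
  (0,s): 0.11·log₂(0.4651) = -0.1215
  (0,t): 0.29·log₂(1.3182) = 0.1156
  (1,r): 0.02·log₂(0.2614) = -0.0387
  (1,s): 0.32·log₂(1.6537) = 0.2322
  (1,t): 0.11·log₂(0.6111) = -0.0782
Sum = 0.212 bits.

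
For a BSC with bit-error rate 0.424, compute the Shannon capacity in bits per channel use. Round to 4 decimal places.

Binary symmetric channel: C = 1 − h₂(ε) where h₂ is the binary entropy function.
h₂(0.424) = −0.424·log₂0.424 − 0.576·log₂0.576 = 0.9833.
C = 1 − 0.9833 = 0.0167 bits per channel use.

0.0167 bits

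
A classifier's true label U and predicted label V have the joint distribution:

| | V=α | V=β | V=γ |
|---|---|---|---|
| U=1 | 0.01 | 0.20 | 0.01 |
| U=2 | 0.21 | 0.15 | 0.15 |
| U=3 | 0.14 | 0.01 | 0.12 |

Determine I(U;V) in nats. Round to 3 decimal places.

0.235 nats

Marginals: p(U) = (0.2200, 0.5100, 0.2700), p(V) = (0.3600, 0.3600, 0.2800).
I(U;V) = H(U) + H(V) − H(U,V).
H(U) = 1.0300, H(V) = 1.0920, H(U,V) = 1.8866.
I(U;V) = 1.0300 + 1.0920 − 1.8866 = 0.235 nats.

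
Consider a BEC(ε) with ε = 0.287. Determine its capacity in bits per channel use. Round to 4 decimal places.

0.7130 bits

Binary erasure channel: capacity C = 1 − ε.
C = 1 − 0.287 = 0.7130 bits per channel use.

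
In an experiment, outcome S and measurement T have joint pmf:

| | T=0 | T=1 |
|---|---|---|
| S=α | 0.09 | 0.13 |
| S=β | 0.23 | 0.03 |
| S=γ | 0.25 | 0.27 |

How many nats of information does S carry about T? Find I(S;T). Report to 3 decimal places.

Marginals: p(S) = (0.2200, 0.2600, 0.5200), p(T) = (0.5700, 0.4300).
I(S;T) = H(S) + H(T) − H(S,T).
H(S) = 1.0234, H(T) = 0.6833, H(S,T) = 1.6253.
I(S;T) = 1.0234 + 0.6833 − 1.6253 = 0.081 nats.

0.081 nats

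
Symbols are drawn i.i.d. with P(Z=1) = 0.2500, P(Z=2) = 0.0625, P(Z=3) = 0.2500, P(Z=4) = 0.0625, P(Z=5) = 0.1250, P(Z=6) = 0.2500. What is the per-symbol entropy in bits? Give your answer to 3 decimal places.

2.375 bits

H(Z) = −Σ p·log₂ p.
  −(0.2500)·log₂(0.2500) = 0.5000
  −(0.0625)·log₂(0.0625) = 0.2500
  −(0.2500)·log₂(0.2500) = 0.5000
  −(0.0625)·log₂(0.0625) = 0.2500
  −(0.1250)·log₂(0.1250) = 0.3750
  −(0.2500)·log₂(0.2500) = 0.5000
Sum: 0.5000 + 0.2500 + 0.5000 + 0.2500 + 0.3750 + 0.5000 = 2.375 bits.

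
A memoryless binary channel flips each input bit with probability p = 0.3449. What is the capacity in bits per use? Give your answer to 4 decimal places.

Binary symmetric channel: C = 1 − h₂(ε) where h₂ is the binary entropy function.
h₂(0.3449) = −0.3449·log₂0.3449 − 0.6551·log₂0.6551 = 0.9294.
C = 1 − 0.9294 = 0.0706 bits per channel use.

0.0706 bits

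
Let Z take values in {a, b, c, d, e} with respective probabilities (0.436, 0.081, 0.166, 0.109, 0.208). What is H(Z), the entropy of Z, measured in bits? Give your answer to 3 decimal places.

H(Z) = −Σ p·log₂ p.
  −(0.436)·log₂(0.436) = 0.5222
  −(0.081)·log₂(0.081) = 0.2937
  −(0.166)·log₂(0.166) = 0.4301
  −(0.109)·log₂(0.109) = 0.3485
  −(0.208)·log₂(0.208) = 0.4712
Sum: 0.5222 + 0.2937 + 0.4301 + 0.3485 + 0.4712 = 2.066 bits.

2.066 bits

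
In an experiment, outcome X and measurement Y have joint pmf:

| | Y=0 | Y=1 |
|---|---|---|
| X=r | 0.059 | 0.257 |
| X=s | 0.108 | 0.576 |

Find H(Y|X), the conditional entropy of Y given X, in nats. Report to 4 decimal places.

Marginals: p(X) = (0.3160, 0.6840), p(Y) = (0.1670, 0.8330).
H(Y|X) = Σ p(X) · H(Y|X=·).
  X=r: p=0.3160, H(Y|X=r) = 0.4814
  X=s: p=0.6840, H(Y|X=s) = 0.4362
Weighted sum = 0.4505 nats.

0.4505 nats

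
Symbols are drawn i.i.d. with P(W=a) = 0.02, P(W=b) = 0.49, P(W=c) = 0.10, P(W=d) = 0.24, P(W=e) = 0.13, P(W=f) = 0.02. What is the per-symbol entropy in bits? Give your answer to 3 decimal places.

H(W) = −Σ p·log₂ p.
  −(0.02)·log₂(0.02) = 0.1129
  −(0.49)·log₂(0.49) = 0.5043
  −(0.10)·log₂(0.10) = 0.3322
  −(0.24)·log₂(0.24) = 0.4941
  −(0.13)·log₂(0.13) = 0.3826
  −(0.02)·log₂(0.02) = 0.1129
Sum: 0.1129 + 0.5043 + 0.3322 + 0.4941 + 0.3826 + 0.1129 = 1.939 bits.

1.939 bits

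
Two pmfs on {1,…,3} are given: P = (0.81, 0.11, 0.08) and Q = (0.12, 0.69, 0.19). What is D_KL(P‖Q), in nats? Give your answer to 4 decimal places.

1.2755 nats

D(P‖Q) = Σ p·ln(p/q).
  0.81·ln(0.81/0.12) = 1.54673
  0.11·ln(0.11/0.69) = -0.20198
  0.08·ln(0.08/0.19) = -0.06920
D(P‖Q) = 1.2755 nats.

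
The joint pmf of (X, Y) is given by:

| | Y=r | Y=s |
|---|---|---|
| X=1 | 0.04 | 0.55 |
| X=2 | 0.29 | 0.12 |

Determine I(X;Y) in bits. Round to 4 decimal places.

0.3463 bits

Marginals: p(X) = (0.5900, 0.4100), p(Y) = (0.3300, 0.6700).
I(X;Y) = H(X) + H(Y) − H(X,Y).
H(X) = 0.9765, H(Y) = 0.9149, H(X,Y) = 1.5451.
I(X;Y) = 0.9765 + 0.9149 − 1.5451 = 0.3463 bits.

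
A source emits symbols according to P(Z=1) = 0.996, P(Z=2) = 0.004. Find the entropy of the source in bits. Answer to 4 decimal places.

H(Z) = −Σ p·log₂ p.
  −(0.996)·log₂(0.996) = 0.00576
  −(0.004)·log₂(0.004) = 0.03186
Sum: 0.00576 + 0.03186 = 0.0376 bits.

0.0376 bits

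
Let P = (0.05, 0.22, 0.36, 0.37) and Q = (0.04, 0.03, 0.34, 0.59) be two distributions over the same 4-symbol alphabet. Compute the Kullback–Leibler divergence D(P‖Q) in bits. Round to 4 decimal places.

0.4291 bits

D(P‖Q) = Σ p·log₂(p/q).
  0.05·log₂(0.05/0.04) = 0.01610
  0.22·log₂(0.22/0.03) = 0.63238
  0.36·log₂(0.36/0.34) = 0.02969
  0.37·log₂(0.37/0.59) = -0.24908
D(P‖Q) = 0.4291 bits.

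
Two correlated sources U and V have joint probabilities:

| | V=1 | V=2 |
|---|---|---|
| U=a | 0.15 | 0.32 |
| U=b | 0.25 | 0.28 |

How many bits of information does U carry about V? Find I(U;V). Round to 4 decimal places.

0.0176 bits

Marginals: p(U) = (0.4700, 0.5300), p(V) = (0.4000, 0.6000).
I(U;V) = H(U) + H(V) − H(U,V).
H(U) = 0.9974, H(V) = 0.9710, H(U,V) = 1.9508.
I(U;V) = 0.9974 + 0.9710 − 1.9508 = 0.0176 bits.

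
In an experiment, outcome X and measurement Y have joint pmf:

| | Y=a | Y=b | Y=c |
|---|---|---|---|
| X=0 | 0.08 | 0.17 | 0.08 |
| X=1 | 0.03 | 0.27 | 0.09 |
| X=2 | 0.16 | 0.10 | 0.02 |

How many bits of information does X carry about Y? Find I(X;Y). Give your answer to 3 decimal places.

0.157 bits

Marginals: p(X) = (0.3300, 0.3900, 0.2800), p(Y) = (0.2700, 0.5400, 0.1900).
I(X;Y) = Σ p(x,y)·log₂[p(x,y)/(p(x)p(y))].
  (0,a): 0.08·log₂(0.8979) = -0.0124
  (0,b): 0.17·log₂(0.9540) = -0.0116
  (0,c): 0.08·log₂(1.2759) = 0.0281
  (1,a): 0.03·log₂(0.2849) = -0.0543
  (1,b): 0.27·log₂(1.2821) = 0.0968
  (1,c): 0.09·log₂(1.2146) = 0.0252
  (2,a): 0.16·log₂(2.1164) = 0.1731
  (2,b): 0.10·log₂(0.6614) = -0.0596
  (2,c): 0.02·log₂(0.3759) = -0.0282
Sum = 0.157 bits.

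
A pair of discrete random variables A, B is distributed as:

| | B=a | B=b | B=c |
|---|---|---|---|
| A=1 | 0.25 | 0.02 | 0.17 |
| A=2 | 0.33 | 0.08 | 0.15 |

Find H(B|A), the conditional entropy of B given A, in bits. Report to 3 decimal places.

Chain rule: H(B|A) = H(A,B) − H(A).
Marginals: p(A) = (0.4400, 0.5600), p(B) = (0.5800, 0.1000, 0.3200).
H(A,B) = 2.2773 bits; H(A) = 0.9896 bits.
H(B|A) = 2.2773 − 0.9896 = 1.288 bits.

1.288 bits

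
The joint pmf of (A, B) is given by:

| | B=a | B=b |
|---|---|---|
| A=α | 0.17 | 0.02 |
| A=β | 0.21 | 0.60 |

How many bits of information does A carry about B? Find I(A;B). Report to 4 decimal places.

Marginals: p(A) = (0.1900, 0.8100), p(B) = (0.3800, 0.6200).
I(A;B) = Σ p(x,y)·log₂[p(x,y)/(p(x)p(y))].
  (α,a): 0.17·log₂(2.3546) = 0.21003
  (α,b): 0.02·log₂(0.1698) = -0.05117
  (β,a): 0.21·log₂(0.6823) = -0.11584
  (β,b): 0.60·log₂(1.1947) = 0.15402
Sum = 0.1970 bits.

0.1970 bits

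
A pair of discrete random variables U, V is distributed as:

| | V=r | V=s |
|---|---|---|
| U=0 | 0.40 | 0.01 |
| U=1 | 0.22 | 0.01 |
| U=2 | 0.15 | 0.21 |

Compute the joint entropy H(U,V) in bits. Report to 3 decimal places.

2.026 bits

H(U,V) = −Σ p(x,y)·log₂ p(x,y) over all 6 cells.
  cell (0,r): −0.40·log₂0.40 = 0.5288
  cell (0,s): −0.01·log₂0.01 = 0.0664
  cell (1,r): −0.22·log₂0.22 = 0.4806
  cell (1,s): −0.01·log₂0.01 = 0.0664
  cell (2,r): −0.15·log₂0.15 = 0.4105
  cell (2,s): −0.21·log₂0.21 = 0.4728
Sum = 2.026 bits.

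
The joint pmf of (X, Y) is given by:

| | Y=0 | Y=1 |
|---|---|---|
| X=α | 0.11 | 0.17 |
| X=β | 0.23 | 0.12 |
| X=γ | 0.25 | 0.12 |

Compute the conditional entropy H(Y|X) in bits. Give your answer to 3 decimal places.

Marginals: p(X) = (0.2800, 0.3500, 0.3700), p(Y) = (0.5900, 0.4100).
H(Y|X) = Σ p(X) · H(Y|X=·).
  X=α: p=0.2800, H(Y|X=α) = 0.9666
  X=β: p=0.3500, H(Y|X=β) = 0.9275
  X=γ: p=0.3700, H(Y|X=γ) = 0.9090
Weighted sum = 0.932 bits.

0.932 bits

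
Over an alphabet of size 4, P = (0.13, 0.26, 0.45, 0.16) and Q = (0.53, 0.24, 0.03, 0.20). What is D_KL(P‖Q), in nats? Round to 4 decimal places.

1.0210 nats

D(P‖Q) = Σ p·ln(p/q).
  0.13·ln(0.13/0.53) = -0.18269
  0.26·ln(0.26/0.24) = 0.02081
  0.45·ln(0.45/0.03) = 1.21862
  0.16·ln(0.16/0.20) = -0.03570
D(P‖Q) = 1.0210 nats.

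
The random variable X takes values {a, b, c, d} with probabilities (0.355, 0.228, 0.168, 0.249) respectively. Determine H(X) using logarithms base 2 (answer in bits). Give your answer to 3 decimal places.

1.948 bits

H(X) = −Σ p·log₂ p.
  −(0.355)·log₂(0.355) = 0.5304
  −(0.228)·log₂(0.228) = 0.4863
  −(0.168)·log₂(0.168) = 0.4323
  −(0.249)·log₂(0.249) = 0.4994
Sum: 0.5304 + 0.4863 + 0.4323 + 0.4994 = 1.948 bits.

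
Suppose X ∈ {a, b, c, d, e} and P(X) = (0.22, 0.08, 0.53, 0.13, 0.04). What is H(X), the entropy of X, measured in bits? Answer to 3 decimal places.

1.826 bits

H(X) = −Σ p·log₂ p.
  −(0.22)·log₂(0.22) = 0.4806
  −(0.08)·log₂(0.08) = 0.2915
  −(0.53)·log₂(0.53) = 0.4854
  −(0.13)·log₂(0.13) = 0.3826
  −(0.04)·log₂(0.04) = 0.1858
Sum: 0.4806 + 0.2915 + 0.4854 + 0.3826 + 0.1858 = 1.826 bits.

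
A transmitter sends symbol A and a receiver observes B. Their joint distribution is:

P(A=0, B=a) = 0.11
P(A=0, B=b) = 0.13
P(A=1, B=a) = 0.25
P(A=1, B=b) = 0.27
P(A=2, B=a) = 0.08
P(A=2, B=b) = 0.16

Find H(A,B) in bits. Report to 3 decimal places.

H(A,B) = −Σ p(x,y)·log₂ p(x,y) over all 6 cells.
  cell (0,a): −0.11·log₂0.11 = 0.3503
  cell (0,b): −0.13·log₂0.13 = 0.3826
  cell (1,a): −0.25·log₂0.25 = 0.5000
  cell (1,b): −0.27·log₂0.27 = 0.5100
  cell (2,a): −0.08·log₂0.08 = 0.2915
  cell (2,b): −0.16·log₂0.16 = 0.4230
Sum = 2.457 bits.

2.457 bits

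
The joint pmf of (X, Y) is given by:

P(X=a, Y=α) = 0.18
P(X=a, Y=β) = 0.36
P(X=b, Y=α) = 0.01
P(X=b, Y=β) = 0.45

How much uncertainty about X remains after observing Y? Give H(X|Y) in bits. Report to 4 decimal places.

Marginals: p(X) = (0.5400, 0.4600), p(Y) = (0.1900, 0.8100).
H(X|Y) = Σ p(Y) · H(X|Y=·).
  Y=α: p=0.1900, H(X|Y=α) = 0.2975
  Y=β: p=0.8100, H(X|Y=β) = 0.9911
Weighted sum = 0.8593 bits.

0.8593 bits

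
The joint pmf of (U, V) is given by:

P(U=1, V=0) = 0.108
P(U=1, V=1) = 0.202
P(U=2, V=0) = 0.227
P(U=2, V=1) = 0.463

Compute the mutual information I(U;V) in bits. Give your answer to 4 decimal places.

0.0003 bits

Marginals: p(U) = (0.3100, 0.6900), p(V) = (0.3350, 0.6650).
I(U;V) = H(U) + H(V) − H(U,V).
H(U) = 0.8932, H(V) = 0.9200, H(U,V) = 1.8129.
I(U;V) = 0.8932 + 0.9200 − 1.8129 = 0.0003 bits.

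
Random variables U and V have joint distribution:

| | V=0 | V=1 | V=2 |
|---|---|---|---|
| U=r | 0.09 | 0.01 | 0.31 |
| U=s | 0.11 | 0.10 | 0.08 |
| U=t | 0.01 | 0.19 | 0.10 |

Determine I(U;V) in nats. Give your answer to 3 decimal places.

Marginals: p(U) = (0.4100, 0.2900, 0.3000), p(V) = (0.2100, 0.3000, 0.4900).
I(U;V) = Σ p(x,y)·ln[p(x,y)/(p(x)p(y))].
  (r,0): 0.09·ln(1.0453) = 0.0040
  (r,1): 0.01·ln(0.0813) = -0.0251
  (r,2): 0.31·ln(1.5431) = 0.1345
  (s,0): 0.11·ln(1.8062) = 0.0650
  (s,1): 0.10·ln(1.1494) = 0.0139
  (s,2): 0.08·ln(0.5630) = -0.0460
  (t,0): 0.01·ln(0.1587) = -0.0184
  (t,1): 0.19·ln(2.1111) = 0.1420
  (t,2): 0.10·ln(0.6803) = -0.0385
Sum = 0.231 nats.

0.231 nats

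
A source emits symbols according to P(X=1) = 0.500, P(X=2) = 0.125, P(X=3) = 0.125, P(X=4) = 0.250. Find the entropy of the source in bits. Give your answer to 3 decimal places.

1.750 bits

H(X) = −Σ p·log₂ p.
  −(0.500)·log₂(0.500) = 0.5000
  −(0.125)·log₂(0.125) = 0.3750
  −(0.125)·log₂(0.125) = 0.3750
  −(0.250)·log₂(0.250) = 0.5000
Sum: 0.5000 + 0.3750 + 0.3750 + 0.5000 = 1.750 bits.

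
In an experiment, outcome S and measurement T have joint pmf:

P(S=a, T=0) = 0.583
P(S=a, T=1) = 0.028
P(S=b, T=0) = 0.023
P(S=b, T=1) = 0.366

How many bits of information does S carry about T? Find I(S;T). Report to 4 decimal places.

0.6773 bits

Marginals: p(S) = (0.6110, 0.3890), p(T) = (0.6060, 0.3940).
I(S;T) = Σ p(x,y)·log₂[p(x,y)/(p(x)p(y))].
  (a,0): 0.583·log₂(1.5745) = 0.38183
  (a,1): 0.028·log₂(0.1163) = -0.08691
  (b,0): 0.023·log₂(0.0976) = -0.07722
  (b,1): 0.366·log₂(2.3880) = 0.45962
Sum = 0.6773 bits.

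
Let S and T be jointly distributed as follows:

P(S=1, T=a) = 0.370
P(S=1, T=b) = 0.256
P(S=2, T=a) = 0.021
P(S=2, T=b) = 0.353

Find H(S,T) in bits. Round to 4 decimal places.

1.6813 bits

H(S,T) = −Σ p(x,y)·log₂ p(x,y) over all 4 cells.
  cell (1,a): −0.370·log₂0.370 = 0.53073
  cell (1,b): −0.256·log₂0.256 = 0.50324
  cell (2,a): −0.021·log₂0.021 = 0.11704
  cell (2,b): −0.353·log₂0.353 = 0.53030
Sum = 1.6813 bits.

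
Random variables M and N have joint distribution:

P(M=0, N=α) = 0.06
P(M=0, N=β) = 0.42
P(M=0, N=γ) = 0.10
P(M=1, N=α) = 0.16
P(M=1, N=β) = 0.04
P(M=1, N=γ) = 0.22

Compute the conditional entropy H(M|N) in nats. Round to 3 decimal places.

0.464 nats

Marginals: p(M) = (0.5800, 0.4200), p(N) = (0.2200, 0.4600, 0.3200).
H(M|N) = Σ p(N) · H(M|N=·).
  N=α: p=0.2200, H(M|N=α) = 0.5860
  N=β: p=0.4600, H(M|N=β) = 0.2954
  N=γ: p=0.3200, H(M|N=γ) = 0.6211
Weighted sum = 0.464 nats.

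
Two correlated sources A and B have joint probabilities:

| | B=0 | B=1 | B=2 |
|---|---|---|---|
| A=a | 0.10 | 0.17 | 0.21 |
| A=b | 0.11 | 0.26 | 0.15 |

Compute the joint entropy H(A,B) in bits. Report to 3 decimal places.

2.506 bits

H(A,B) = −Σ p(x,y)·log₂ p(x,y) over all 6 cells.
  cell (a,0): −0.10·log₂0.10 = 0.3322
  cell (a,1): −0.17·log₂0.17 = 0.4346
  cell (a,2): −0.21·log₂0.21 = 0.4728
  cell (b,0): −0.11·log₂0.11 = 0.3503
  cell (b,1): −0.26·log₂0.26 = 0.5053
  cell (b,2): −0.15·log₂0.15 = 0.4105
Sum = 2.506 bits.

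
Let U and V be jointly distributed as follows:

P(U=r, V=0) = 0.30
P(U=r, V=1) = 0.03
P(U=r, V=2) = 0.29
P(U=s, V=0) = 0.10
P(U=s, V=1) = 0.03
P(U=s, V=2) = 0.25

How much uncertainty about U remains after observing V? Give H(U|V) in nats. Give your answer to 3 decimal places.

Marginals: p(U) = (0.6200, 0.3800), p(V) = (0.4000, 0.0600, 0.5400).
H(U|V) = Σ p(V) · H(U|V=·).
  V=0: p=0.4000, H(U|V=0) = 0.5623
  V=1: p=0.0600, H(U|V=1) = 0.6931
  V=2: p=0.5400, H(U|V=2) = 0.6904
Weighted sum = 0.639 nats.

0.639 nats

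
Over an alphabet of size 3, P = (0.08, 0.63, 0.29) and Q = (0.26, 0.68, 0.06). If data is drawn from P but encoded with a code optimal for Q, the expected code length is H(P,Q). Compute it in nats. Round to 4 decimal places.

H(P,Q) = −Σ p·ln q.
  −0.08·ln(0.26) = 0.10777
  −0.63·ln(0.68) = 0.24297
  −0.29·ln(0.06) = 0.81589
H(P,Q) = 1.1666 nats.

1.1666 nats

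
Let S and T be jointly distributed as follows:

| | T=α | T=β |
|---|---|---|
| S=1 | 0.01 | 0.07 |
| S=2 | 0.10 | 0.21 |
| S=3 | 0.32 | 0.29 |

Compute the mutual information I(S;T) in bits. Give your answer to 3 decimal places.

0.052 bits

Marginals: p(S) = (0.0800, 0.3100, 0.6100), p(T) = (0.4300, 0.5700).
I(S;T) = Σ p(x,y)·log₂[p(x,y)/(p(x)p(y))].
  (1,α): 0.01·log₂(0.2907) = -0.0178
  (1,β): 0.07·log₂(1.5351) = 0.0433
  (2,α): 0.10·log₂(0.7502) = -0.0415
  (2,β): 0.21·log₂(1.1885) = 0.0523
  (3,α): 0.32·log₂(1.2200) = 0.0918
  (3,β): 0.29·log₂(0.8341) = -0.0759
Sum = 0.052 bits.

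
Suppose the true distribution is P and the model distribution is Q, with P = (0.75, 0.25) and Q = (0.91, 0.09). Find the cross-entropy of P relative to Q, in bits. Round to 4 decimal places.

0.9705 bits

H(P,Q) = −Σ p·log₂ q.
  −0.75·log₂(0.91) = 0.10205
  −0.25·log₂(0.09) = 0.86848
H(P,Q) = 0.9705 bits.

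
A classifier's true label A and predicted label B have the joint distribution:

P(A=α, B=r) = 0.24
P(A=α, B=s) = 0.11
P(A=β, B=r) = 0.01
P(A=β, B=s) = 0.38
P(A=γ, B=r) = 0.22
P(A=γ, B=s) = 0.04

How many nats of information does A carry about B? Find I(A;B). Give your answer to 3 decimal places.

Marginals: p(A) = (0.3500, 0.3900, 0.2600), p(B) = (0.4700, 0.5300).
I(A;B) = H(A) + H(B) − H(A,B).
H(A) = 1.0849, H(B) = 0.6913, H(A,B) = 1.4609.
I(A;B) = 1.0849 + 0.6913 − 1.4609 = 0.315 nats.

0.315 nats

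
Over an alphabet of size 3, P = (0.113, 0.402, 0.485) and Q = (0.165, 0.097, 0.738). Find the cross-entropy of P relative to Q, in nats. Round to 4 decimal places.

H(P,Q) = −Σ p·ln q.
  −0.113·ln(0.165) = 0.20360
  −0.402·ln(0.097) = 0.93788
  −0.485·ln(0.738) = 0.14735
H(P,Q) = 1.2888 nats.

1.2888 nats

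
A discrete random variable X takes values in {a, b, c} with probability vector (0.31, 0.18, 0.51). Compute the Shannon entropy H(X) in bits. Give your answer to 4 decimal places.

H(X) = −Σ p·log₂ p.
  −(0.31)·log₂(0.31) = 0.52379
  −(0.18)·log₂(0.18) = 0.44531
  −(0.51)·log₂(0.51) = 0.49543
Sum: 0.52379 + 0.44531 + 0.49543 = 1.4645 bits.

1.4645 bits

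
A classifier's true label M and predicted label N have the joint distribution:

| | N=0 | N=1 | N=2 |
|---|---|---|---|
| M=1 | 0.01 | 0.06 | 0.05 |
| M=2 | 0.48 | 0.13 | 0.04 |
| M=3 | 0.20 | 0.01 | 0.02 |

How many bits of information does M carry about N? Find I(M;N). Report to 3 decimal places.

0.196 bits

Marginals: p(M) = (0.1200, 0.6500, 0.2300), p(N) = (0.6900, 0.2000, 0.1100).
I(M;N) = H(M) + H(N) − H(M,N).
H(M) = 1.2587, H(N) = 1.1841, H(M,N) = 2.2464.
I(M;N) = 1.2587 + 1.1841 − 2.2464 = 0.196 bits.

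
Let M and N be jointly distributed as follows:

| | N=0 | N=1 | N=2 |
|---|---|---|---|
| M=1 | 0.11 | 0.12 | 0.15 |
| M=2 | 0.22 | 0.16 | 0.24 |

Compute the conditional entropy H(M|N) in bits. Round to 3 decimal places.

0.954 bits

Marginals: p(M) = (0.3800, 0.6200), p(N) = (0.3300, 0.2800, 0.3900).
H(M|N) = Σ p(N) · H(M|N=·).
  N=0: p=0.3300, H(M|N=0) = 0.9183
  N=1: p=0.2800, H(M|N=1) = 0.9852
  N=2: p=0.3900, H(M|N=2) = 0.9612
Weighted sum = 0.954 bits.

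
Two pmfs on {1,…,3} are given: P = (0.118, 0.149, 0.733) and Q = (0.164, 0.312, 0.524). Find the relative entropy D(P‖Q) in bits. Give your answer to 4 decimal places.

0.1400 bits

D(P‖Q) = Σ p·log₂(p/q).
  0.118·log₂(0.118/0.164) = -0.05604
  0.149·log₂(0.149/0.312) = -0.15887
  0.733·log₂(0.733/0.524) = 0.35495
D(P‖Q) = 0.1400 bits.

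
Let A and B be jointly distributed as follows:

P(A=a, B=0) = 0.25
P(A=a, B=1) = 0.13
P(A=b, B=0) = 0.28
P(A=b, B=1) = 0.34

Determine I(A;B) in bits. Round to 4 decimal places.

0.0294 bits

Marginals: p(A) = (0.3800, 0.6200), p(B) = (0.5300, 0.4700).
I(A;B) = Σ p(x,y)·log₂[p(x,y)/(p(x)p(y))].
  (a,0): 0.25·log₂(1.2413) = 0.07797
  (a,1): 0.13·log₂(0.7279) = -0.05957
  (b,0): 0.28·log₂(0.8521) = -0.06465
  (b,1): 0.34·log₂(1.1668) = 0.07566
Sum = 0.0294 bits.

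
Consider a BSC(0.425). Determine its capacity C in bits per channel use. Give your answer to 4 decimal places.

Binary symmetric channel: C = 1 − h₂(ε) where h₂ is the binary entropy function.
h₂(0.425) = −0.425·log₂0.425 − 0.575·log₂0.575 = 0.9837.
C = 1 − 0.9837 = 0.0163 bits per channel use.

0.0163 bits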